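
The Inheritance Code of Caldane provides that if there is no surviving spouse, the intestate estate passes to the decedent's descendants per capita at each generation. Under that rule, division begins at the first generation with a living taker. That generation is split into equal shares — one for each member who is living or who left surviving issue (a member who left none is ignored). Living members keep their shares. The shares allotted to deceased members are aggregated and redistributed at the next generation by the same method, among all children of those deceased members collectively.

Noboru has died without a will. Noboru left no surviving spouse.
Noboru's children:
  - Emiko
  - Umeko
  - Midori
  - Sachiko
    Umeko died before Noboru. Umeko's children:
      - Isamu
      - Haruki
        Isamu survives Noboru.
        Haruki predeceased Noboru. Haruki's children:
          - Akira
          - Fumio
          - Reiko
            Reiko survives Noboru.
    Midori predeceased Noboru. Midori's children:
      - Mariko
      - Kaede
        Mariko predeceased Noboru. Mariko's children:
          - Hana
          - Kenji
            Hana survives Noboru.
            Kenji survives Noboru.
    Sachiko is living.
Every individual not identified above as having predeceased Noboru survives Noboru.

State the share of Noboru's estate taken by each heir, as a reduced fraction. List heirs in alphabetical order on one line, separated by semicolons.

Akira 1/20; Emiko 1/4; Fumio 1/20; Hana 1/20; Isamu 1/8; Kaede 1/8; Kenji 1/20; Reiko 1/20; Sachiko 1/4

There is no surviving spouse, so the entire estate passes to Noboru's descendants per capita at each generation.
At generation 1 (Emiko, Umeko, Midori, Sachiko) there are 4 shares of (1)/4 = 1/4 each.
Living: Emiko and Sachiko — each takes 1/4.
Deceased: Umeko and Midori. Their combined 1/2 is pooled and carried to generation 2.
At generation 2 (Isamu, Haruki, Mariko, Kaede) there are 4 shares of (1/2)/4 = 1/8 each.
Living: Isamu and Kaede — each takes 1/8.
Deceased: Haruki and Mariko. Their combined 1/4 is pooled and carried to generation 3.
At generation 3 (Akira, Fumio, Reiko, Hana, Kenji) there are 5 shares of (1/4)/5 = 1/20 each.
Living: Akira, Fumio, Reiko, Hana, and Kenji — each takes 1/20.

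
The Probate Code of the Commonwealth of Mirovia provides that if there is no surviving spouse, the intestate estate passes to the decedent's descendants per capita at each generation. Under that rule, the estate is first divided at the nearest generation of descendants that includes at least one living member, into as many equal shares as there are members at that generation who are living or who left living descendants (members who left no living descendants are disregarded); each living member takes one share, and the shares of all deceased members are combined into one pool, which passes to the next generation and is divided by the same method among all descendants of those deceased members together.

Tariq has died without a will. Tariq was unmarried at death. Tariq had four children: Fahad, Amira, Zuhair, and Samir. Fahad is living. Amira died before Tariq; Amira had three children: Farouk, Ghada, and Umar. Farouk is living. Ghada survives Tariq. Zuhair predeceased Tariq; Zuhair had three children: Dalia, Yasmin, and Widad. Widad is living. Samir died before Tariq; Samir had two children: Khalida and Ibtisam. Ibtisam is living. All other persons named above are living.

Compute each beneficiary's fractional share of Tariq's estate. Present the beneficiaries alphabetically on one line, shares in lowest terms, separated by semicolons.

There is no surviving spouse, so the entire estate passes to Tariq's descendants per capita at each generation.
At generation 1 (Fahad, Amira, Zuhair, Samir) there are 4 shares of (1)/4 = 1/4 each.
Living: Fahad — each takes 1/4.
Deceased: Amira, Zuhair, and Samir. Their combined 3/4 is pooled and carried to generation 2.
At generation 2 (Farouk, Ghada, Umar, Dalia, Yasmin, Widad, Khalida, Ibtisam) there are 8 shares of (3/4)/8 = 3/32 each.
Living: Farouk, Ghada, Umar, Dalia, Yasmin, Widad, Khalida, and Ibtisam — each takes 3/32.

Dalia 3/32; Fahad 1/4; Farouk 3/32; Ghada 3/32; Ibtisam 3/32; Khalida 3/32; Umar 3/32; Widad 3/32; Yasmin 3/32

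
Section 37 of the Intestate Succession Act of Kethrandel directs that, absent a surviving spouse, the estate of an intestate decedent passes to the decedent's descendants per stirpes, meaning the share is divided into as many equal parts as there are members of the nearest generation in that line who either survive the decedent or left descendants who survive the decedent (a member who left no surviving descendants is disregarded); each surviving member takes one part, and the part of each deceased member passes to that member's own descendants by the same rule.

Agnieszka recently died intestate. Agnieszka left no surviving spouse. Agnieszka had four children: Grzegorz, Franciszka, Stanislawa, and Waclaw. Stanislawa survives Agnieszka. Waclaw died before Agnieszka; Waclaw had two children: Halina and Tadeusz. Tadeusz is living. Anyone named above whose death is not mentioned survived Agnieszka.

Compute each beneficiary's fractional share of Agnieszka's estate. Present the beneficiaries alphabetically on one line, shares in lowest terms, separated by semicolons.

Franciszka 1/4; Grzegorz 1/4; Halina 1/8; Stanislawa 1/4; Tadeusz 1/8

There is no surviving spouse, so the entire estate passes to Agnieszka's descendants per stirpes.
The estate is divided into 4 equal shares of 1/4 among Grzegorz, Franciszka, Stanislawa, Waclaw.
Grzegorz is living and takes 1/4.
Franciszka is living and takes 1/4.
Stanislawa is living and takes 1/4.
Waclaw predeceased; the 1/4 allotted to Waclaw's branch passes to Waclaw's issue by representation.
The 1/4 is divided into 2 equal shares of 1/8 among Halina, Tadeusz.
Halina is living and takes 1/8.
Tadeusz is living and takes 1/8.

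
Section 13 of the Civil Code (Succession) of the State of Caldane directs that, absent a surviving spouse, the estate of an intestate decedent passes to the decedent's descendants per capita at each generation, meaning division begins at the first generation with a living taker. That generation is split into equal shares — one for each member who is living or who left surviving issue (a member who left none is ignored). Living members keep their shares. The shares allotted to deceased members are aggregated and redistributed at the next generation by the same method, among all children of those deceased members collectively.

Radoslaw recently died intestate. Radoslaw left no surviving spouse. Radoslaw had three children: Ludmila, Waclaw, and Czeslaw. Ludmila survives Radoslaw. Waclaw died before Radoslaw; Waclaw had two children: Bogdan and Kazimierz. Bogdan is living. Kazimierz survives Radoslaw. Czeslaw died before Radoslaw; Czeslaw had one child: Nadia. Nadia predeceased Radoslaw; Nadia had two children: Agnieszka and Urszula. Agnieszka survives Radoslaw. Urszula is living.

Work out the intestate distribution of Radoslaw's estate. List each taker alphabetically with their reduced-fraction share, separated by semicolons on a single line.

Agnieszka 1/9; Bogdan 2/9; Kazimierz 2/9; Ludmila 1/3; Urszula 1/9

There is no surviving spouse, so the entire estate passes to Radoslaw's descendants per capita at each generation.
At generation 1 (Ludmila, Waclaw, Czeslaw) there are 3 shares of (1)/3 = 1/3 each.
Living: Ludmila — each takes 1/3.
Deceased: Waclaw and Czeslaw. Their combined 2/3 is pooled and carried to generation 2.
At generation 2 (Bogdan, Kazimierz, Nadia) there are 3 shares of (2/3)/3 = 2/9 each.
Living: Bogdan and Kazimierz — each takes 2/9.
Deceased: Nadia. That 2/9 share is carried to generation 3.
At generation 3 (Agnieszka, Urszula) there are 2 shares of (2/9)/2 = 1/9 each.
Living: Agnieszka and Urszula — each takes 1/9.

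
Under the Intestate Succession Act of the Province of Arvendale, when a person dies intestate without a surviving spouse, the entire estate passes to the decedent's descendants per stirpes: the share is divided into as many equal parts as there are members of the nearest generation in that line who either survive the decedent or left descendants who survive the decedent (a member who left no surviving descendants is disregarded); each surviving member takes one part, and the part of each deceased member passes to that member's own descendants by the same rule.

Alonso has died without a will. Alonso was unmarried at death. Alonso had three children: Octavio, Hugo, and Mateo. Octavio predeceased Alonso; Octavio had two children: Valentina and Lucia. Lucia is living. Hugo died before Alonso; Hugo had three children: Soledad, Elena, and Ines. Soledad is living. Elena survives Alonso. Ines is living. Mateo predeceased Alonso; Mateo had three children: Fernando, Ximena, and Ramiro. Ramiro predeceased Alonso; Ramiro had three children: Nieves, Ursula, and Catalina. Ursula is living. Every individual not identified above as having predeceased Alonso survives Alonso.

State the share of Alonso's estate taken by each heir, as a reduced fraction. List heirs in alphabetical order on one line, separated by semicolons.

There is no surviving spouse, so the entire estate passes to Alonso's descendants per stirpes.
The estate is divided into 3 equal shares of 1/3 among Octavio, Hugo, Mateo.
Octavio predeceased; the 1/3 allotted to Octavio's branch passes to Octavio's issue by representation.
The 1/3 is divided into 2 equal shares of 1/6 among Valentina, Lucia.
Valentina is living and takes 1/6.
Lucia is living and takes 1/6.
Hugo predeceased; the 1/3 allotted to Hugo's branch passes to Hugo's issue by representation.
The 1/3 is divided into 3 equal shares of 1/9 among Soledad, Elena, Ines.
Soledad is living and takes 1/9.
Elena is living and takes 1/9.
Ines is living and takes 1/9.
Mateo predeceased; the 1/3 allotted to Mateo's branch passes to Mateo's issue by representation.
The 1/3 is divided into 3 equal shares of 1/9 among Fernando, Ximena, Ramiro.
Fernando is living and takes 1/9.
Ximena is living and takes 1/9.
Ramiro predeceased; the 1/9 allotted to Ramiro's branch passes to Ramiro's issue by representation.
The 1/9 is divided into 3 equal shares of 1/27 among Nieves, Ursula, Catalina.
Nieves is living and takes 1/27.
Ursula is living and takes 1/27.
Catalina is living and takes 1/27.

Catalina 1/27; Elena 1/9; Fernando 1/9; Ines 1/9; Lucia 1/6; Nieves 1/27; Soledad 1/9; Ursula 1/27; Valentina 1/6; Ximena 1/9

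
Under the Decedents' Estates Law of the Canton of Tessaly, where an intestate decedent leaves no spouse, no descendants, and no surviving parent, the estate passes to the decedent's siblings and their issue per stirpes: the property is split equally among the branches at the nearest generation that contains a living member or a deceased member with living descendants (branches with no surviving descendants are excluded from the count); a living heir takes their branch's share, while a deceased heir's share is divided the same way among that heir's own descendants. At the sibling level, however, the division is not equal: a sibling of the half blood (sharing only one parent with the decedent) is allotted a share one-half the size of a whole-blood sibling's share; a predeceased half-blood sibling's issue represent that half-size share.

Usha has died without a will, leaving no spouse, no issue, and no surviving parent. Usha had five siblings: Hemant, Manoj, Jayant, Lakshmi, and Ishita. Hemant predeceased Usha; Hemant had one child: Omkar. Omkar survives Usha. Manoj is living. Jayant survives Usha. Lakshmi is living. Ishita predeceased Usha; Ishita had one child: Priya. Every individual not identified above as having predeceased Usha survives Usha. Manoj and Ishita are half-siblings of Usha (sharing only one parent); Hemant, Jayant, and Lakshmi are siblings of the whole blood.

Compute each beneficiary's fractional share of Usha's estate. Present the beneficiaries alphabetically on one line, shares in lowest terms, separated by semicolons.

Jayant 1/4; Lakshmi 1/4; Manoj 1/8; Omkar 1/4; Priya 1/8

No spouse, descendants, or parent survives, so the estate passes to Usha's siblings per stirpes.
Half-blood siblings count for one-half the weight of whole-blood siblings at the initial division.
Dividing 1 in proportion to weights (total weight 4): Hemant (weight 1) → 1/4; Manoj (weight 1/2) → 1/8; Jayant (weight 1) → 1/4; Lakshmi (weight 1) → 1/4; Ishita (weight 1/2) → 1/8.
Hemant predeceased; the 1/4 allotted to Hemant's branch passes to Hemant's issue by representation.
Omkar is the sole taker at this level and receives the full 1/4.
Manoj is living and takes 1/8.
Jayant is living and takes 1/4.
Lakshmi is living and takes 1/4.
Ishita predeceased; the 1/8 allotted to Ishita's branch passes to Ishita's issue by representation.
Priya is the sole taker at this level and receives the full 1/8.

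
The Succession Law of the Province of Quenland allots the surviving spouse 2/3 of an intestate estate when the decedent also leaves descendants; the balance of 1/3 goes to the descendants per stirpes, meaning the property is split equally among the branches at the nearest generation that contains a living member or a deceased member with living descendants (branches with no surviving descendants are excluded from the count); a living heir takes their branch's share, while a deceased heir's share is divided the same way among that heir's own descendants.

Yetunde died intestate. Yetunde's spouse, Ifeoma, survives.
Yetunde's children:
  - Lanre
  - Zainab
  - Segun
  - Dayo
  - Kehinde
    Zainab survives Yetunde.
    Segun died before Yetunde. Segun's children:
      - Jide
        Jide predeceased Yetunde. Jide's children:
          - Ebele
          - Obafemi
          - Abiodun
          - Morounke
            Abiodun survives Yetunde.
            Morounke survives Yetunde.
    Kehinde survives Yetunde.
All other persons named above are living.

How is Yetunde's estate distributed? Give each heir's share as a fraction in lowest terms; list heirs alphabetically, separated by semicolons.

Ifeoma, as surviving spouse, takes 2/3.
The remaining 1/3 passes to Yetunde's descendants per stirpes.
The 1/3 is divided into 5 equal shares of 1/15 among Lanre, Zainab, Segun, Dayo, Kehinde.
Lanre is living and takes 1/15.
Zainab is living and takes 1/15.
Segun predeceased; the 1/15 allotted to Segun's branch passes to Segun's issue by representation.
Jide's line is the sole branch at this level, so the full 1/15 passes to Jide's issue by representation.
The 1/15 is divided into 4 equal shares of 1/60 among Ebele, Obafemi, Abiodun, Morounke.
Ebele is living and takes 1/60.
Obafemi is living and takes 1/60.
Abiodun is living and takes 1/60.
Morounke is living and takes 1/60.
Dayo is living and takes 1/15.
Kehinde is living and takes 1/15.

Abiodun 1/60; Dayo 1/15; Ebele 1/60; Ifeoma 2/3; Kehinde 1/15; Lanre 1/15; Morounke 1/60; Obafemi 1/60; Zainab 1/15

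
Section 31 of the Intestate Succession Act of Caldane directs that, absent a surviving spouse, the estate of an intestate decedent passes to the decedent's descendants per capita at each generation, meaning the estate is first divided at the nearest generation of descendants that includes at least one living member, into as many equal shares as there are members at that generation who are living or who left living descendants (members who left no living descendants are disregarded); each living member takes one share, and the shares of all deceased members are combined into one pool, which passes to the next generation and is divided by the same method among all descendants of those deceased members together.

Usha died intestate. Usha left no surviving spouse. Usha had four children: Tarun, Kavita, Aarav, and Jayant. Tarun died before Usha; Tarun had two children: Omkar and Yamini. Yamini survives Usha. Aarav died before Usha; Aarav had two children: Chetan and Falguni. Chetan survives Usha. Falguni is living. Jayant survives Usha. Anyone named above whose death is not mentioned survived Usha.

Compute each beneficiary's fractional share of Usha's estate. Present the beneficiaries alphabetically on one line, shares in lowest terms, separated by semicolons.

There is no surviving spouse, so the entire estate passes to Usha's descendants per capita at each generation.
At generation 1 (Tarun, Kavita, Aarav, Jayant) there are 4 shares of (1)/4 = 1/4 each.
Living: Kavita and Jayant — each takes 1/4.
Deceased: Tarun and Aarav. Their combined 1/2 is pooled and carried to generation 2.
At generation 2 (Omkar, Yamini, Chetan, Falguni) there are 4 shares of (1/2)/4 = 1/8 each.
Living: Omkar, Yamini, Chetan, and Falguni — each takes 1/8.

Chetan 1/8; Falguni 1/8; Jayant 1/4; Kavita 1/4; Omkar 1/8; Yamini 1/8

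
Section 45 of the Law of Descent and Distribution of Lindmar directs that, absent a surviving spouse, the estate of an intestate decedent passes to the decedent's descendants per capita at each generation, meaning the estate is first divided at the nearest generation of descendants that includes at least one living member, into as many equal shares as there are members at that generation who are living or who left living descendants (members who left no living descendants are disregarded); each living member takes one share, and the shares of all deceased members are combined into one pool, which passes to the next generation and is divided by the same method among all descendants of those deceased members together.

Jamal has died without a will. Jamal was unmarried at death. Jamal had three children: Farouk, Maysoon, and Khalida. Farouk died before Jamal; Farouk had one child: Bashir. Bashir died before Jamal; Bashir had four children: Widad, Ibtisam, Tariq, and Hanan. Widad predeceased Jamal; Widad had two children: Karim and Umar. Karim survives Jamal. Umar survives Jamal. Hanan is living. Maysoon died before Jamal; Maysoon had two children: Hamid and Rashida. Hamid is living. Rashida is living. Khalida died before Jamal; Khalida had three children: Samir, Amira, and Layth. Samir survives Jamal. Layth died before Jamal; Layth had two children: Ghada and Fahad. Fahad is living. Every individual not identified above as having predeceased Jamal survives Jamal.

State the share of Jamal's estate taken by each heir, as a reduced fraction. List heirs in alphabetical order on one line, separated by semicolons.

Amira 1/6; Fahad 1/18; Ghada 1/18; Hamid 1/6; Hanan 1/18; Ibtisam 1/18; Karim 1/36; Rashida 1/6; Samir 1/6; Tariq 1/18; Umar 1/36

There is no surviving spouse, so the entire estate passes to Jamal's descendants per capita at each generation.
No one at generation 1 (Farouk, Maysoon, Khalida) is living; moving to the next generation.
At generation 2 (Bashir, Hamid, Rashida, Samir, Amira, Layth) there are 6 shares of (1)/6 = 1/6 each.
Living: Hamid, Rashida, Samir, and Amira — each takes 1/6.
Deceased: Bashir and Layth. Their combined 1/3 is pooled and carried to generation 3.
At generation 3 (Widad, Ibtisam, Tariq, Hanan, Ghada, Fahad) there are 6 shares of (1/3)/6 = 1/18 each.
Living: Ibtisam, Tariq, Hanan, Ghada, and Fahad — each takes 1/18.
Deceased: Widad. That 1/18 share is carried to generation 4.
At generation 4 (Karim, Umar) there are 2 shares of (1/18)/2 = 1/36 each.
Living: Karim and Umar — each takes 1/36.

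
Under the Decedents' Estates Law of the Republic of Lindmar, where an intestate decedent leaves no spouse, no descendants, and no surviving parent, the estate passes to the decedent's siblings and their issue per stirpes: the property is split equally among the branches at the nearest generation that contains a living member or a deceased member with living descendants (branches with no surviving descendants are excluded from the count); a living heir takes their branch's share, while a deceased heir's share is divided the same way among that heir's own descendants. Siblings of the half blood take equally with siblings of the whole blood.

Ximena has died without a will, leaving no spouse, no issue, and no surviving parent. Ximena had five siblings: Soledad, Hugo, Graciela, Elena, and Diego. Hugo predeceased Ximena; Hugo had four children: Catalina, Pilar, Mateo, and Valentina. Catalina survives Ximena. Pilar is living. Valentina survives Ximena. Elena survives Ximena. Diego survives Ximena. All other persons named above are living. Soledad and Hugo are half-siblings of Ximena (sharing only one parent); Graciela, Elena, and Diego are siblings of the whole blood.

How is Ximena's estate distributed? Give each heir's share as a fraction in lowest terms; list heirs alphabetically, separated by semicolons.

No spouse, descendants, or parent survives, so the estate passes to Ximena's siblings per stirpes.
Half-blood and whole-blood siblings take equally under the stated rule.
The estate is divided into 5 equal shares of 1/5 among Soledad, Hugo, Graciela, Elena, Diego.
Soledad is living and takes 1/5.
Hugo predeceased; the 1/5 allotted to Hugo's branch passes to Hugo's issue by representation.
The 1/5 is divided into 4 equal shares of 1/20 among Catalina, Pilar, Mateo, Valentina.
Catalina is living and takes 1/20.
Pilar is living and takes 1/20.
Mateo is living and takes 1/20.
Valentina is living and takes 1/20.
Graciela is living and takes 1/5.
Elena is living and takes 1/5.
Diego is living and takes 1/5.

Catalina 1/20; Diego 1/5; Elena 1/5; Graciela 1/5; Mateo 1/20; Pilar 1/20; Soledad 1/5; Valentina 1/20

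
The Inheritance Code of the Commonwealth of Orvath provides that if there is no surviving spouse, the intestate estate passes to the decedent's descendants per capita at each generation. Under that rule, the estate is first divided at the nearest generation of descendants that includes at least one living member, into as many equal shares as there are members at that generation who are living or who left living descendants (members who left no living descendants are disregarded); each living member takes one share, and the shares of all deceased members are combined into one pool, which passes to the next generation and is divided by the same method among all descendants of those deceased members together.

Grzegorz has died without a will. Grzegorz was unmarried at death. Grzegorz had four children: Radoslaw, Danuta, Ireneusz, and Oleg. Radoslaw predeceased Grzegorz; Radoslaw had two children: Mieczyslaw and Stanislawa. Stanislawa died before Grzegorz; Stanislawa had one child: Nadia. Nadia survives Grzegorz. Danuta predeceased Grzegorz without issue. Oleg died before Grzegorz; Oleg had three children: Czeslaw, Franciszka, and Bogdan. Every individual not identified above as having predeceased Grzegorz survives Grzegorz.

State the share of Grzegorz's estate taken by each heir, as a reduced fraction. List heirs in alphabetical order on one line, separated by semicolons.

There is no surviving spouse, so the entire estate passes to Grzegorz's descendants per capita at each generation.
At generation 1 (Radoslaw, Ireneusz, Oleg) there are 3 shares of (1)/3 = 1/3 each.
Living: Ireneusz — each takes 1/3.
Deceased: Radoslaw and Oleg. Their combined 2/3 is pooled and carried to generation 2.
At generation 2 (Mieczyslaw, Stanislawa, Czeslaw, Franciszka, Bogdan) there are 5 shares of (2/3)/5 = 2/15 each.
Living: Mieczyslaw, Czeslaw, Franciszka, and Bogdan — each takes 2/15.
Deceased: Stanislawa. That 2/15 share is carried to generation 3.
At generation 3 (Nadia) there are 1 shares of (2/15)/1 = 2/15 each.
Living: Nadia — each takes 2/15.

Bogdan 2/15; Czeslaw 2/15; Franciszka 2/15; Ireneusz 1/3; Mieczyslaw 2/15; Nadia 2/15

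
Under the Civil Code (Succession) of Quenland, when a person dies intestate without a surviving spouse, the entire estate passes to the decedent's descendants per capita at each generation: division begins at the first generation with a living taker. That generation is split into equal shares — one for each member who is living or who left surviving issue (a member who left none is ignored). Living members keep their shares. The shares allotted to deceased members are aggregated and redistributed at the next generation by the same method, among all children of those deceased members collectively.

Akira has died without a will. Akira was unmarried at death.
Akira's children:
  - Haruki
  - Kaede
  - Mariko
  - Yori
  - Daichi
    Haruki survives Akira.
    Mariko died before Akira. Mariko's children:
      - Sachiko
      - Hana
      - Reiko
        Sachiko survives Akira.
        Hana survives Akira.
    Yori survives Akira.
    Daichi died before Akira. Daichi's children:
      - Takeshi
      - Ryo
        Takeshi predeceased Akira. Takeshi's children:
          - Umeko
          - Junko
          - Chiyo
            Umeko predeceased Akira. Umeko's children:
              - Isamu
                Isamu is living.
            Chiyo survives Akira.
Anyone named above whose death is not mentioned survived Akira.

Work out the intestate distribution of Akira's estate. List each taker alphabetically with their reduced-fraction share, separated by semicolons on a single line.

Chiyo 2/75; Hana 2/25; Haruki 1/5; Isamu 2/75; Junko 2/75; Kaede 1/5; Reiko 2/25; Ryo 2/25; Sachiko 2/25; Yori 1/5

There is no surviving spouse, so the entire estate passes to Akira's descendants per capita at each generation.
At generation 1 (Haruki, Kaede, Mariko, Yori, Daichi) there are 5 shares of (1)/5 = 1/5 each.
Living: Haruki, Kaede, and Yori — each takes 1/5.
Deceased: Mariko and Daichi. Their combined 2/5 is pooled and carried to generation 2.
At generation 2 (Sachiko, Hana, Reiko, Takeshi, Ryo) there are 5 shares of (2/5)/5 = 2/25 each.
Living: Sachiko, Hana, Reiko, and Ryo — each takes 2/25.
Deceased: Takeshi. That 2/25 share is carried to generation 3.
At generation 3 (Umeko, Junko, Chiyo) there are 3 shares of (2/25)/3 = 2/75 each.
Living: Junko and Chiyo — each takes 2/75.
Deceased: Umeko. That 2/75 share is carried to generation 4.
At generation 4 (Isamu) there are 1 shares of (2/75)/1 = 2/75 each.
Living: Isamu — each takes 2/75.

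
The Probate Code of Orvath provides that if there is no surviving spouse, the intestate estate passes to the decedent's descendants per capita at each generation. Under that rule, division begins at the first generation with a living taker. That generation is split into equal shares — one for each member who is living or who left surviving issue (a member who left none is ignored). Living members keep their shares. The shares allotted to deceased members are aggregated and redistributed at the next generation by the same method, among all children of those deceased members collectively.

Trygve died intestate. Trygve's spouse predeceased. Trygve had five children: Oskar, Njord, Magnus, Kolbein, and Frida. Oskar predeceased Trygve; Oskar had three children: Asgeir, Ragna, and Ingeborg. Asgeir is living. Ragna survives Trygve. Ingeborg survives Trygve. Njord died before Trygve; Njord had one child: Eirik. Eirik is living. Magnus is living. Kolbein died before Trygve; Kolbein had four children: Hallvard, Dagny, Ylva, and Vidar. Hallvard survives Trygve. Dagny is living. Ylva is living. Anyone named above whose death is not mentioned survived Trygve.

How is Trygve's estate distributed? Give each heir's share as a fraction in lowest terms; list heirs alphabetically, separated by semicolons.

Asgeir 3/40; Dagny 3/40; Eirik 3/40; Frida 1/5; Hallvard 3/40; Ingeborg 3/40; Magnus 1/5; Ragna 3/40; Vidar 3/40; Ylva 3/40

There is no surviving spouse, so the entire estate passes to Trygve's descendants per capita at each generation.
At generation 1 (Oskar, Njord, Magnus, Kolbein, Frida) there are 5 shares of (1)/5 = 1/5 each.
Living: Magnus and Frida — each takes 1/5.
Deceased: Oskar, Njord, and Kolbein. Their combined 3/5 is pooled and carried to generation 2.
At generation 2 (Asgeir, Ragna, Ingeborg, Eirik, Hallvard, Dagny, Ylva, Vidar) there are 8 shares of (3/5)/8 = 3/40 each.
Living: Asgeir, Ragna, Ingeborg, Eirik, Hallvard, Dagny, Ylva, and Vidar — each takes 3/40.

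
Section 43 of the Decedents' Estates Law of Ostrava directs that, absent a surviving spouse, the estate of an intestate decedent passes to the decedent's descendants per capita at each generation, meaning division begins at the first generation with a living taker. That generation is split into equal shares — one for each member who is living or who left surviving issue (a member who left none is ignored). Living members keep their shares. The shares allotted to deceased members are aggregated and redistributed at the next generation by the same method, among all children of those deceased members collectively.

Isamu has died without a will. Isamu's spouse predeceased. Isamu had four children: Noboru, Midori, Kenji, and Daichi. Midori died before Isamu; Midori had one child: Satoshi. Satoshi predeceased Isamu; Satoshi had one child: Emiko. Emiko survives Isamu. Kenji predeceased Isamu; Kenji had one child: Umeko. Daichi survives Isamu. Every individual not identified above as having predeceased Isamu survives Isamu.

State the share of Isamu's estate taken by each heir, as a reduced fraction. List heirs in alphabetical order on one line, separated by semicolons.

There is no surviving spouse, so the entire estate passes to Isamu's descendants per capita at each generation.
At generation 1 (Noboru, Midori, Kenji, Daichi) there are 4 shares of (1)/4 = 1/4 each.
Living: Noboru and Daichi — each takes 1/4.
Deceased: Midori and Kenji. Their combined 1/2 is pooled and carried to generation 2.
At generation 2 (Satoshi, Umeko) there are 2 shares of (1/2)/2 = 1/4 each.
Living: Umeko — each takes 1/4.
Deceased: Satoshi. That 1/4 share is carried to generation 3.
At generation 3 (Emiko) there are 1 shares of (1/4)/1 = 1/4 each.
Living: Emiko — each takes 1/4.

Daichi 1/4; Emiko 1/4; Noboru 1/4; Umeko 1/4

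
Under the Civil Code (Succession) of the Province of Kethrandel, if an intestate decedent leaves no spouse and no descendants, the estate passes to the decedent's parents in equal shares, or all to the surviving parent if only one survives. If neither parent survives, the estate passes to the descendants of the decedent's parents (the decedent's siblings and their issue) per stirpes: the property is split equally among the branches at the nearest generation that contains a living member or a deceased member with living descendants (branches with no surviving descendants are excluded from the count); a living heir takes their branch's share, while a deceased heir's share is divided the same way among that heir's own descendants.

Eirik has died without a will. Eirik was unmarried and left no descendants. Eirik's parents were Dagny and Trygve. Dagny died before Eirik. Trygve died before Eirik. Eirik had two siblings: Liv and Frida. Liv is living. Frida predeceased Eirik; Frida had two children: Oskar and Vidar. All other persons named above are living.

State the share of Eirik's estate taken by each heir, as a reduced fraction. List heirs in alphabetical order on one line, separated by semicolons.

Liv 1/2; Oskar 1/4; Vidar 1/4

Neither parent survives and there are no descendants, so the estate passes to Eirik's siblings and their issue per stirpes.
The estate is divided into 2 equal shares of 1/2 among Liv, Frida.
Liv is living and takes 1/2.
Frida predeceased; the 1/2 allotted to Frida's branch passes to Frida's issue by representation.
The 1/2 is divided into 2 equal shares of 1/4 among Oskar, Vidar.
Oskar is living and takes 1/4.
Vidar is living and takes 1/4.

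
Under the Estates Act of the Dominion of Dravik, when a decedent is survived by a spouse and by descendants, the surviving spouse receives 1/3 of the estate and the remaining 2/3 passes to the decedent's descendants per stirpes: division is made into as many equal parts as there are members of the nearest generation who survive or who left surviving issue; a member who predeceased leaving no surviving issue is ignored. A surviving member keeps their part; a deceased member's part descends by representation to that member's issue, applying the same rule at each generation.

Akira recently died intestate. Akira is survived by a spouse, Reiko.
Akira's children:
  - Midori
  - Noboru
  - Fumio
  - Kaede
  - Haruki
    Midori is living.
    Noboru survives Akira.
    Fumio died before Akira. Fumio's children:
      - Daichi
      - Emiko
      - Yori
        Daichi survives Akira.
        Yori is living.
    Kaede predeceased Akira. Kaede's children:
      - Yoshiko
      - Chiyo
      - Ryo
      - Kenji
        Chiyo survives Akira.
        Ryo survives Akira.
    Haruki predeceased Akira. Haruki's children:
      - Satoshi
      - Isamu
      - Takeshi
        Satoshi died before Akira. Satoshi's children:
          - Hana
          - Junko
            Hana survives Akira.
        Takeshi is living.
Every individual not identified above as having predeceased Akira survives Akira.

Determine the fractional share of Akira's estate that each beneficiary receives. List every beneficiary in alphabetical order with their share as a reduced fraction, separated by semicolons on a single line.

Reiko, as surviving spouse, takes 1/3.
The remaining 2/3 passes to Akira's descendants per stirpes.
The 2/3 is divided into 5 equal shares of 2/15 among Midori, Noboru, Fumio, Kaede, Haruki.
Midori is living and takes 2/15.
Noboru is living and takes 2/15.
Fumio predeceased; the 2/15 allotted to Fumio's branch passes to Fumio's issue by representation.
The 2/15 is divided into 3 equal shares of 2/45 among Daichi, Emiko, Yori.
Daichi is living and takes 2/45.
Emiko is living and takes 2/45.
Yori is living and takes 2/45.
Kaede predeceased; the 2/15 allotted to Kaede's branch passes to Kaede's issue by representation.
The 2/15 is divided into 4 equal shares of 1/30 among Yoshiko, Chiyo, Ryo, Kenji.
Yoshiko is living and takes 1/30.
Chiyo is living and takes 1/30.
Ryo is living and takes 1/30.
Kenji is living and takes 1/30.
Haruki predeceased; the 2/15 allotted to Haruki's branch passes to Haruki's issue by representation.
The 2/15 is divided into 3 equal shares of 2/45 among Satoshi, Isamu, Takeshi.
Satoshi predeceased; the 2/45 allotted to Satoshi's branch passes to Satoshi's issue by representation.
The 2/45 is divided into 2 equal shares of 1/45 among Hana, Junko.
Hana is living and takes 1/45.
Junko is living and takes 1/45.
Isamu is living and takes 2/45.
Takeshi is living and takes 2/45.

Chiyo 1/30; Daichi 2/45; Emiko 2/45; Hana 1/45; Isamu 2/45; Junko 1/45; Kenji 1/30; Midori 2/15; Noboru 2/15; Reiko 1/3; Ryo 1/30; Takeshi 2/45; Yori 2/45; Yoshiko 1/30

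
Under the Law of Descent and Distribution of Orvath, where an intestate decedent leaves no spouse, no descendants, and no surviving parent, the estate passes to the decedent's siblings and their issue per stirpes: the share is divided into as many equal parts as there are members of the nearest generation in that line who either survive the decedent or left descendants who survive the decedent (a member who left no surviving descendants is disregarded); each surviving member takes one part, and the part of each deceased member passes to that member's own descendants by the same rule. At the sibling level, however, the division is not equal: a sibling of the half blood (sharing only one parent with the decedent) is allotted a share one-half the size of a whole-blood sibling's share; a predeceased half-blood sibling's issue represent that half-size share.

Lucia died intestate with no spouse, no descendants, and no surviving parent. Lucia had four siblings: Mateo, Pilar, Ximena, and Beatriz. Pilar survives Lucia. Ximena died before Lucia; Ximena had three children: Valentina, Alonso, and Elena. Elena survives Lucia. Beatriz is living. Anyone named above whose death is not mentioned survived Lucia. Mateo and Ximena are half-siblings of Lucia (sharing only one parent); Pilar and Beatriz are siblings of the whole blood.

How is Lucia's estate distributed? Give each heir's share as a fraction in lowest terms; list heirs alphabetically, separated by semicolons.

Alonso 1/18; Beatriz 1/3; Elena 1/18; Mateo 1/6; Pilar 1/3; Valentina 1/18

No spouse, descendants, or parent survives, so the estate passes to Lucia's siblings per stirpes.
Half-blood siblings count for one-half the weight of whole-blood siblings at the initial division.
Dividing 1 in proportion to weights (total weight 3): Mateo (weight 1/2) → 1/6; Pilar (weight 1) → 1/3; Ximena (weight 1/2) → 1/6; Beatriz (weight 1) → 1/3.
Mateo is living and takes 1/6.
Pilar is living and takes 1/3.
Ximena predeceased; the 1/6 allotted to Ximena's branch passes to Ximena's issue by representation.
The 1/6 is divided into 3 equal shares of 1/18 among Valentina, Alonso, Elena.
Valentina is living and takes 1/18.
Alonso is living and takes 1/18.
Elena is living and takes 1/18.
Beatriz is living and takes 1/3.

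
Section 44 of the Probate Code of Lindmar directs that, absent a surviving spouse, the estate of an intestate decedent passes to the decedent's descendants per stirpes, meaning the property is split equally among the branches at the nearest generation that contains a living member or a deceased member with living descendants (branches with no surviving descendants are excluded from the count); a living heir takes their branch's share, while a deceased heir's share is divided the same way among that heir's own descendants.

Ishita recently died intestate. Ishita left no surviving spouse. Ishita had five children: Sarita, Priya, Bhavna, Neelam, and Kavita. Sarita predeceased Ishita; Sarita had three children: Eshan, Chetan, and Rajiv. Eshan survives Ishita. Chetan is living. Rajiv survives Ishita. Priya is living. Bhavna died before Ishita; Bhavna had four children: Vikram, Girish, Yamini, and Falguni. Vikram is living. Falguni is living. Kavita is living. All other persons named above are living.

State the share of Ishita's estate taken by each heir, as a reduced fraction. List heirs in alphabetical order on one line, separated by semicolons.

There is no surviving spouse, so the entire estate passes to Ishita's descendants per stirpes.
The estate is divided into 5 equal shares of 1/5 among Sarita, Priya, Bhavna, Neelam, Kavita.
Sarita predeceased; the 1/5 allotted to Sarita's branch passes to Sarita's issue by representation.
The 1/5 is divided into 3 equal shares of 1/15 among Eshan, Chetan, Rajiv.
Eshan is living and takes 1/15.
Chetan is living and takes 1/15.
Rajiv is living and takes 1/15.
Priya is living and takes 1/5.
Bhavna predeceased; the 1/5 allotted to Bhavna's branch passes to Bhavna's issue by representation.
The 1/5 is divided into 4 equal shares of 1/20 among Vikram, Girish, Yamini, Falguni.
Vikram is living and takes 1/20.
Girish is living and takes 1/20.
Yamini is living and takes 1/20.
Falguni is living and takes 1/20.
Neelam is living and takes 1/5.
Kavita is living and takes 1/5.

Chetan 1/15; Eshan 1/15; Falguni 1/20; Girish 1/20; Kavita 1/5; Neelam 1/5; Priya 1/5; Rajiv 1/15; Vikram 1/20; Yamini 1/20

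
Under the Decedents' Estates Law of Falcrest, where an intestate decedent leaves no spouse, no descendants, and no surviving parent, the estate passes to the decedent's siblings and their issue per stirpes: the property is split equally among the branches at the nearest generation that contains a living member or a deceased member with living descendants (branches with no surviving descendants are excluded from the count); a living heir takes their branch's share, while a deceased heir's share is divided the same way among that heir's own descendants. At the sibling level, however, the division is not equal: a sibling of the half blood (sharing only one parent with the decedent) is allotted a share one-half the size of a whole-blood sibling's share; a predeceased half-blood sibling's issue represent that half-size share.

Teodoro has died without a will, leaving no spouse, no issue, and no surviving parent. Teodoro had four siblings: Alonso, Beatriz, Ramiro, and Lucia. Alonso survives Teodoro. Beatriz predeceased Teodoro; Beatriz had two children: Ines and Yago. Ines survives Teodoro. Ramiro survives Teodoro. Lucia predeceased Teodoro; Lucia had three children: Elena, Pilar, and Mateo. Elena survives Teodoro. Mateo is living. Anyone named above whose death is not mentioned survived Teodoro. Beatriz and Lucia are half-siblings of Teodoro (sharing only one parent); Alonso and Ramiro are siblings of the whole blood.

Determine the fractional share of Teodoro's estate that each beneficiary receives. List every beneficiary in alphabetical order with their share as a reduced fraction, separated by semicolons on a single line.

No spouse, descendants, or parent survives, so the estate passes to Teodoro's siblings per stirpes.
Half-blood siblings count for one-half the weight of whole-blood siblings at the initial division.
Dividing 1 in proportion to weights (total weight 3): Alonso (weight 1) → 1/3; Beatriz (weight 1/2) → 1/6; Ramiro (weight 1) → 1/3; Lucia (weight 1/2) → 1/6.
Alonso is living and takes 1/3.
Beatriz predeceased; the 1/6 allotted to Beatriz's branch passes to Beatriz's issue by representation.
The 1/6 is divided into 2 equal shares of 1/12 among Ines, Yago.
Ines is living and takes 1/12.
Yago is living and takes 1/12.
Ramiro is living and takes 1/3.
Lucia predeceased; the 1/6 allotted to Lucia's branch passes to Lucia's issue by representation.
The 1/6 is divided into 3 equal shares of 1/18 among Elena, Pilar, Mateo.
Elena is living and takes 1/18.
Pilar is living and takes 1/18.
Mateo is living and takes 1/18.

Alonso 1/3; Elena 1/18; Ines 1/12; Mateo 1/18; Pilar 1/18; Ramiro 1/3; Yago 1/12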